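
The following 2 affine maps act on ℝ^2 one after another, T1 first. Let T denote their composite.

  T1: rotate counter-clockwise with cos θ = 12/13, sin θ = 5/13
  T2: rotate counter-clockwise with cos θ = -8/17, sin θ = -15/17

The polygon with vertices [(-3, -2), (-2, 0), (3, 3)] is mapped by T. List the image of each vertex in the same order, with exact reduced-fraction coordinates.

image vertices: (-29/17, 54/17), (42/221, 440/221), (597/221, -723/221)

T1 rotate counter-clockwise with cos θ = 12/13, sin θ = 5/13: (-3, -2) → (-2, -3); (-2, 0) → (-24/13, -10/13); (3, 3) → (21/13, 51/13)
T2 rotate counter-clockwise with cos θ = -8/17, sin θ = -15/17: (-2, -3) → (-29/17, 54/17); (-24/13, -10/13) → (42/221, 440/221); (21/13, 51/13) → (597/221, -723/221)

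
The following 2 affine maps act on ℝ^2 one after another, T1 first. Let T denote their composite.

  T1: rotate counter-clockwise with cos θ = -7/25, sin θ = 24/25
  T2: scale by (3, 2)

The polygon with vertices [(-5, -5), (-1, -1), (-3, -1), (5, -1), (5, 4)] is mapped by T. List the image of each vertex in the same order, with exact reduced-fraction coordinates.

T1 rotate counter-clockwise with cos θ = -7/25, sin θ = 24/25: (-5, -5) → (31/5, -17/5); (-1, -1) → (31/25, -17/25); (-3, -1) → (9/5, -13/5); (5, -1) → (-11/25, 127/25); (5, 4) → (-131/25, 92/25)
T2 scale by (3, 2): (31/5, -17/5) → (93/5, -34/5); (31/25, -17/25) → (93/25, -34/25); (9/5, -13/5) → (27/5, -26/5); (-11/25, 127/25) → (-33/25, 254/25); (-131/25, 92/25) → (-393/25, 184/25)

image vertices: (93/5, -34/5), (93/25, -34/25), (27/5, -26/5), (-33/25, 254/25), (-393/25, 184/25)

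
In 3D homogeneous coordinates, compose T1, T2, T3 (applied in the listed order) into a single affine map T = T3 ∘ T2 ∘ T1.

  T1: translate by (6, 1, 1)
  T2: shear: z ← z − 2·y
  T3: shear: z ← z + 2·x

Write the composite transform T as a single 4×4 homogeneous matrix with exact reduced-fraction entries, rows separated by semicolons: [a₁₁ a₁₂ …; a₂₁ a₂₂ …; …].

T1 = [1 0 0 6; 0 1 0 1; 0 0 1 1; 0 0 0 1]
T2·T1 = [1 0 0 6; 0 1 0 1; 0 -2 1 -1; 0 0 0 1]
T3·…·T1 = [1 0 0 6; 0 1 0 1; 2 -2 1 11; 0 0 0 1]

T = [1 0 0 6; 0 1 0 1; 2 -2 1 11; 0 0 0 1]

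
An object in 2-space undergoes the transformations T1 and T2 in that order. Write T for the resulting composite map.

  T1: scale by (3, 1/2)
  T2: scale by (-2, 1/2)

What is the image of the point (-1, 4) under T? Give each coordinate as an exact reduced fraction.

T1 scale by (3, 1/2): (-1, 4) → (-3, 2)
T2 scale by (-2, 1/2): (-3, 2) → (6, 1)

T(p) = (6, 1)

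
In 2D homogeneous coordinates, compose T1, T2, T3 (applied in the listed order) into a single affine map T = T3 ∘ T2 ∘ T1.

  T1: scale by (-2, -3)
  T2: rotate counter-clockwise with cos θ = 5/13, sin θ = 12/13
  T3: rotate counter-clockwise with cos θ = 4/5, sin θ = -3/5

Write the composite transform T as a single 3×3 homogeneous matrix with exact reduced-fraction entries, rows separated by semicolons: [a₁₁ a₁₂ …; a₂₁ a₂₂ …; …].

T1 = [-2 0 0; 0 -3 0; 0 0 1]
T2·T1 = [-10/13 36/13 0; -24/13 -15/13 0; 0 0 1]
T3·…·T1 = [-112/65 99/65 0; -66/65 -168/65 0; 0 0 1]

T = [-112/65 99/65 0; -66/65 -168/65 0; 0 0 1]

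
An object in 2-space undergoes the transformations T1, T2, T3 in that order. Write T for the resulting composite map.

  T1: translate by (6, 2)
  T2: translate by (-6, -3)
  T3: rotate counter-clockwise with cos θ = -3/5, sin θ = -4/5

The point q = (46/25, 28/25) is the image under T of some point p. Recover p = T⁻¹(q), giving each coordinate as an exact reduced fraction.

p = (-2, 9/5)

T1 = [1 0 6; 0 1 2; 0 0 1]
T2·T1 = [1 0 0; 0 1 -1; 0 0 1]
T3·…·T1 = [-3/5 4/5 -4/5; -4/5 -3/5 3/5; 0 0 1]
det M = 1; M⁻¹ = [-3/5 -4/5 0; 4/5 -3/5 1; 0 0 1]
M⁻¹ · (46/25, 28/25)ᵀ = (-2, 9/5)ᵀ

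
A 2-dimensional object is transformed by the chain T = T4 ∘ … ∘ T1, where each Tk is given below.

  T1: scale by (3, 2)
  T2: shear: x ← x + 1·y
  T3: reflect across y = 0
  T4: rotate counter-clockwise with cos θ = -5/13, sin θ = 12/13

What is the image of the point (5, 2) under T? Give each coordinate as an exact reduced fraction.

T(p) = (-47/13, 248/13)

T1 scale by (3, 2): (5, 2) → (15, 4)
T2 shear: x ← x + 1·y: (15, 4) → (19, 4)
T3 reflect across y = 0: (19, 4) → (19, -4)
T4 rotate counter-clockwise with cos θ = -5/13, sin θ = 12/13: (19, -4) → (-47/13, 248/13)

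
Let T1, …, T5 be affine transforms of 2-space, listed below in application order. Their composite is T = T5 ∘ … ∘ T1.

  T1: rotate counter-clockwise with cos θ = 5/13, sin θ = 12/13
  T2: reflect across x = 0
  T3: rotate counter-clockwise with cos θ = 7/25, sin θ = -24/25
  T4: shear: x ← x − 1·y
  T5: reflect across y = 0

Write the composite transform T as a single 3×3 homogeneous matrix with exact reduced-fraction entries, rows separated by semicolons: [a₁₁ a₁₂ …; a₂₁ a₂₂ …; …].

T1 = [5/13 -12/13 0; 12/13 5/13 0; 0 0 1]
T2·T1 = [-5/13 12/13 0; 12/13 5/13 0; 0 0 1]
T3·…·T1 = [253/325 204/325 0; 204/325 -253/325 0; 0 0 1]
T4·…·T1 = [49/325 457/325 0; 204/325 -253/325 0; 0 0 1]
T5·…·T1 = [49/325 457/325 0; -204/325 253/325 0; 0 0 1]

T = [49/325 457/325 0; -204/325 253/325 0; 0 0 1]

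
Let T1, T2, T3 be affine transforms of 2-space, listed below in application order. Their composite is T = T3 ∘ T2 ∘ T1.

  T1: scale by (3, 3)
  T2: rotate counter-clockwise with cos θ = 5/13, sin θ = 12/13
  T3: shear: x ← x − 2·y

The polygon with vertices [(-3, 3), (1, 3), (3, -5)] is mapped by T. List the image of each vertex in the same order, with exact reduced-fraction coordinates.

T1 scale by (3, 3): (-3, 3) → (-9, 9); (1, 3) → (3, 9); (3, -5) → (9, -15)
T2 rotate counter-clockwise with cos θ = 5/13, sin θ = 12/13: (-9, 9) → (-153/13, -63/13); (3, 9) → (-93/13, 81/13); (9, -15) → (225/13, 33/13)
T3 shear: x ← x − 2·y: (-153/13, -63/13) → (-27/13, -63/13); (-93/13, 81/13) → (-255/13, 81/13); (225/13, 33/13) → (159/13, 33/13)

image vertices: (-27/13, -63/13), (-255/13, 81/13), (159/13, 33/13)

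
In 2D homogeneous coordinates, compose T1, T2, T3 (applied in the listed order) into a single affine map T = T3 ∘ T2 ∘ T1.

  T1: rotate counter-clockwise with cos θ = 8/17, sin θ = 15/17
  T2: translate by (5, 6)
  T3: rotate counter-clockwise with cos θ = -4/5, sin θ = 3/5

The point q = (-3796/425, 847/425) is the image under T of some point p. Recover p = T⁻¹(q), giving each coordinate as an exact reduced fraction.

T1 = [8/17 -15/17 0; 15/17 8/17 0; 0 0 1]
T2·T1 = [8/17 -15/17 5; 15/17 8/17 6; 0 0 1]
T3·…·T1 = [-77/85 36/85 -38/5; -36/85 -77/85 -9/5; 0 0 1]
det M = 1; M⁻¹ = [-77/85 -36/85 -130/17; 36/85 -77/85 27/17; 0 0 1]
M⁻¹ · (-3796/425, 847/425)ᵀ = (-2/5, -4)ᵀ

p = (-2/5, -4)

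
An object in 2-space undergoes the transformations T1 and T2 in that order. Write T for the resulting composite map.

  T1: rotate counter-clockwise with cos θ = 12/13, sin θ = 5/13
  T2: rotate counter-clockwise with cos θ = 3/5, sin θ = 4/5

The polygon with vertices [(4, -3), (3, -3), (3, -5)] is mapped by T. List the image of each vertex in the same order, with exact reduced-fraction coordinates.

T1 rotate counter-clockwise with cos θ = 12/13, sin θ = 5/13: (4, -3) → (63/13, -16/13); (3, -3) → (51/13, -21/13); (3, -5) → (61/13, -45/13)
T2 rotate counter-clockwise with cos θ = 3/5, sin θ = 4/5: (63/13, -16/13) → (253/65, 204/65); (51/13, -21/13) → (237/65, 141/65); (61/13, -45/13) → (363/65, 109/65)

image vertices: (253/65, 204/65), (237/65, 141/65), (363/65, 109/65)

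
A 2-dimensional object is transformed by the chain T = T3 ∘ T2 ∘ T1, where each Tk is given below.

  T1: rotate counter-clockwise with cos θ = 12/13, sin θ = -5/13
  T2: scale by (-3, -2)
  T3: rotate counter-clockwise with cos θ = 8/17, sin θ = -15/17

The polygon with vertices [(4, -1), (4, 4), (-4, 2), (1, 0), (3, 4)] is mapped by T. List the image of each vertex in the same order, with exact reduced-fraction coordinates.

image vertices: (-72/221, 2447/221), (-2472/221, 2612/221), (-24/13, -142/13), (-138/221, 620/221), (-2334/221, 1992/221)

T1 rotate counter-clockwise with cos θ = 12/13, sin θ = -5/13: (4, -1) → (43/13, -32/13); (4, 4) → (68/13, 28/13); (-4, 2) → (-38/13, 44/13); (1, 0) → (12/13, -5/13); (3, 4) → (56/13, 33/13)
T2 scale by (-3, -2): (43/13, -32/13) → (-129/13, 64/13); (68/13, 28/13) → (-204/13, -56/13); (-38/13, 44/13) → (114/13, -88/13); (12/13, -5/13) → (-36/13, 10/13); (56/13, 33/13) → (-168/13, -66/13)
T3 rotate counter-clockwise with cos θ = 8/17, sin θ = -15/17: (-129/13, 64/13) → (-72/221, 2447/221); (-204/13, -56/13) → (-2472/221, 2612/221); (114/13, -88/13) → (-24/13, -142/13); (-36/13, 10/13) → (-138/221, 620/221); (-168/13, -66/13) → (-2334/221, 1992/221)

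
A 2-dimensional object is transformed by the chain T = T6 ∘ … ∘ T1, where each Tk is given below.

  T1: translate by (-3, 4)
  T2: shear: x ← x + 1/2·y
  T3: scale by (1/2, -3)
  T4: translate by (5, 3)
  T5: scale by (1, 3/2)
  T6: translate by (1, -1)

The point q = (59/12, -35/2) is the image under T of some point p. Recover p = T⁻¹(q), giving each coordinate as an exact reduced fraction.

T1 = [1 0 -3; 0 1 4; 0 0 1]
T2·T1 = [1 1/2 -1; 0 1 4; 0 0 1]
T3·…·T1 = [1/2 1/4 -1/2; 0 -3 -12; 0 0 1]
T4·…·T1 = [1/2 1/4 9/2; 0 -3 -9; 0 0 1]
T5·…·T1 = [1/2 1/4 9/2; 0 -9/2 -27/2; 0 0 1]
T6·…·T1 = [1/2 1/4 11/2; 0 -9/2 -29/2; 0 0 1]
det M = -9/4; M⁻¹ = [2 1/9 -169/18; 0 -2/9 -29/9; 0 0 1]
M⁻¹ · (59/12, -35/2)ᵀ = (-3/2, 2/3)ᵀ

p = (-3/2, 2/3)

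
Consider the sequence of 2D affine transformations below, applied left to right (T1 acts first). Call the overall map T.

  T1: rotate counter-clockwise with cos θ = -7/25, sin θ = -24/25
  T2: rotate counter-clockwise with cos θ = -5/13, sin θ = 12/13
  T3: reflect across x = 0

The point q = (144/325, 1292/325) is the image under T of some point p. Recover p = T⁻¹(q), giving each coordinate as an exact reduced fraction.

p = (0, 4)

T1 = [-7/25 24/25 0; -24/25 -7/25 0; 0 0 1]
T2·T1 = [323/325 -36/325 0; 36/325 323/325 0; 0 0 1]
T3·…·T1 = [-323/325 36/325 0; 36/325 323/325 0; 0 0 1]
det M = -1; M⁻¹ = [-323/325 36/325 0; 36/325 323/325 0; 0 0 1]
M⁻¹ · (144/325, 1292/325)ᵀ = (0, 4)ᵀ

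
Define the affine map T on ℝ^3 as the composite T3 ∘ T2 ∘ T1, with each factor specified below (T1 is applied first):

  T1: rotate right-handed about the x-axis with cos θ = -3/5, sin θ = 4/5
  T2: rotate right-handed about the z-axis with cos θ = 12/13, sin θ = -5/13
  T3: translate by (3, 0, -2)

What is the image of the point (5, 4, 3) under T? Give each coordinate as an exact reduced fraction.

T(p) = (75/13, -413/65, -3/5)

T1 rotate right-handed about the x-axis with cos θ = -3/5, sin θ = 4/5: (5, 4, 3) → (5, -24/5, 7/5)
T2 rotate right-handed about the z-axis with cos θ = 12/13, sin θ = -5/13: (5, -24/5, 7/5) → (36/13, -413/65, 7/5)
T3 translate by (3, 0, -2): (36/13, -413/65, 7/5) → (75/13, -413/65, -3/5)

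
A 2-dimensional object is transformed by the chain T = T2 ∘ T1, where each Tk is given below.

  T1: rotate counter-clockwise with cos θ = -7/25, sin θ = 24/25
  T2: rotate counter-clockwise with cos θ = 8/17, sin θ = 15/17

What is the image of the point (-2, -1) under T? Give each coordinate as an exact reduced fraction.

T(p) = (919/425, 242/425)

T1 rotate counter-clockwise with cos θ = -7/25, sin θ = 24/25: (-2, -1) → (38/25, -41/25)
T2 rotate counter-clockwise with cos θ = 8/17, sin θ = 15/17: (38/25, -41/25) → (919/425, 242/425)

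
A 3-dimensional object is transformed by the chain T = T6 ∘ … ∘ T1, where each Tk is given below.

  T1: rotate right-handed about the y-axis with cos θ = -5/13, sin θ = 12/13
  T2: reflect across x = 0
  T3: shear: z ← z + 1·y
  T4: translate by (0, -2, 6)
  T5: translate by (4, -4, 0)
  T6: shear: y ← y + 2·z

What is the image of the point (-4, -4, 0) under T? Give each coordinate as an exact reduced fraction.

T1 rotate right-handed about the y-axis with cos θ = -5/13, sin θ = 12/13: (-4, -4, 0) → (20/13, -4, 48/13)
T2 reflect across x = 0: (20/13, -4, 48/13) → (-20/13, -4, 48/13)
T3 shear: z ← z + 1·y: (-20/13, -4, 48/13) → (-20/13, -4, -4/13)
T4 translate by (0, -2, 6): (-20/13, -4, -4/13) → (-20/13, -6, 74/13)
T5 translate by (4, -4, 0): (-20/13, -6, 74/13) → (32/13, -10, 74/13)
T6 shear: y ← y + 2·z: (32/13, -10, 74/13) → (32/13, 18/13, 74/13)

T(p) = (32/13, 18/13, 74/13)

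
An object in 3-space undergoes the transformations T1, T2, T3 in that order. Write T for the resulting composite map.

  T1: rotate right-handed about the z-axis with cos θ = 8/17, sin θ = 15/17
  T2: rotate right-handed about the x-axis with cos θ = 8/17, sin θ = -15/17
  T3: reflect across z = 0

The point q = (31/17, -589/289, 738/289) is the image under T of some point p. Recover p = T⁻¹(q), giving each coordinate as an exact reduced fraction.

T1 = [8/17 -15/17 0 0; 15/17 8/17 0 0; 0 0 1 0; 0 0 0 1]
T2·T1 = [8/17 -15/17 0 0; 120/289 64/289 15/17 0; -225/289 -120/289 8/17 0; 0 0 0 1]
T3·…·T1 = [8/17 -15/17 0 0; 120/289 64/289 15/17 0; 225/289 120/289 -8/17 0; 0 0 0 1]
det M = -1; M⁻¹ = [8/17 120/289 225/289 0; -15/17 64/289 120/289 0; 0 15/17 -8/17 0; 0 0 0 1]
M⁻¹ · (31/17, -589/289, 738/289)ᵀ = (2, -1, -3)ᵀ

p = (2, -1, -3)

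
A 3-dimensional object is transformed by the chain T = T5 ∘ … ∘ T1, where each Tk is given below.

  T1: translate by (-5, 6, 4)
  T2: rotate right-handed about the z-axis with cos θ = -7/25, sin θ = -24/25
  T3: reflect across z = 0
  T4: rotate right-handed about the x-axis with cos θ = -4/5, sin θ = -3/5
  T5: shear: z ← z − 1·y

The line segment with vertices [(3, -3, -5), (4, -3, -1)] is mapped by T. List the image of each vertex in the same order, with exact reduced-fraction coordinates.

image vertices: (86/25, -33/125, -148/125), (79/25, -237/125, 528/125)

T1 translate by (-5, 6, 4): (3, -3, -5) → (-2, 3, -1); (4, -3, -1) → (-1, 3, 3)
T2 rotate right-handed about the z-axis with cos θ = -7/25, sin θ = -24/25: (-2, 3, -1) → (86/25, 27/25, -1); (-1, 3, 3) → (79/25, 3/25, 3)
T3 reflect across z = 0: (86/25, 27/25, -1) → (86/25, 27/25, 1); (79/25, 3/25, 3) → (79/25, 3/25, -3)
T4 rotate right-handed about the x-axis with cos θ = -4/5, sin θ = -3/5: (86/25, 27/25, 1) → (86/25, -33/125, -181/125); (79/25, 3/25, -3) → (79/25, -237/125, 291/125)
T5 shear: z ← z − 1·y: (86/25, -33/125, -181/125) → (86/25, -33/125, -148/125); (79/25, -237/125, 291/125) → (79/25, -237/125, 528/125)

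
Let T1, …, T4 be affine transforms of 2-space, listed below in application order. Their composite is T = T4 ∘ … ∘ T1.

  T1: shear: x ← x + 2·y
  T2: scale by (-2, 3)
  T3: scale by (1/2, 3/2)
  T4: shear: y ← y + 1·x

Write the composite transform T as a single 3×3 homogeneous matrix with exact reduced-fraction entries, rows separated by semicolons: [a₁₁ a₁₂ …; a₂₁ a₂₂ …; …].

T1 = [1 2 0; 0 1 0; 0 0 1]
T2·T1 = [-2 -4 0; 0 3 0; 0 0 1]
T3·…·T1 = [-1 -2 0; 0 9/2 0; 0 0 1]
T4·…·T1 = [-1 -2 0; -1 5/2 0; 0 0 1]

T = [-1 -2 0; -1 5/2 0; 0 0 1]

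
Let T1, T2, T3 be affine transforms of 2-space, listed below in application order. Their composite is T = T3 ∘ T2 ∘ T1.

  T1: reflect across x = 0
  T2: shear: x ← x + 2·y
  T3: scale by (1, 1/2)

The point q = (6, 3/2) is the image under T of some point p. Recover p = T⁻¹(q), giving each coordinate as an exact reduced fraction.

p = (0, 3)

T1 = [-1 0 0; 0 1 0; 0 0 1]
T2·T1 = [-1 2 0; 0 1 0; 0 0 1]
T3·…·T1 = [-1 2 0; 0 1/2 0; 0 0 1]
det M = -1/2; M⁻¹ = [-1 4 0; 0 2 0; 0 0 1]
M⁻¹ · (6, 3/2)ᵀ = (0, 3)ᵀ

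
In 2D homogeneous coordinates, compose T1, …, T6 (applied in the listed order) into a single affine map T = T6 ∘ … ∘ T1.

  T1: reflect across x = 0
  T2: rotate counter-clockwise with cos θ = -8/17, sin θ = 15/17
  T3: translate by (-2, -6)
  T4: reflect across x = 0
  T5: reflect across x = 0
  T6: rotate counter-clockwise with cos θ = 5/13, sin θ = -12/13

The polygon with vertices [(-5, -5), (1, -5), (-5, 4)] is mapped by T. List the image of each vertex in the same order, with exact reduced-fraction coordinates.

T1 reflect across x = 0: (-5, -5) → (5, -5); (1, -5) → (-1, -5); (-5, 4) → (5, 4)
T2 rotate counter-clockwise with cos θ = -8/17, sin θ = 15/17: (5, -5) → (35/17, 115/17); (-1, -5) → (83/17, 25/17); (5, 4) → (-100/17, 43/17)
T3 translate by (-2, -6): (35/17, 115/17) → (1/17, 13/17); (83/17, 25/17) → (49/17, -77/17); (-100/17, 43/17) → (-134/17, -59/17)
T4 reflect across x = 0: (1/17, 13/17) → (-1/17, 13/17); (49/17, -77/17) → (-49/17, -77/17); (-134/17, -59/17) → (134/17, -59/17)
T5 reflect across x = 0: (-1/17, 13/17) → (1/17, 13/17); (-49/17, -77/17) → (49/17, -77/17); (134/17, -59/17) → (-134/17, -59/17)
T6 rotate counter-clockwise with cos θ = 5/13, sin θ = -12/13: (1/17, 13/17) → (161/221, 53/221); (49/17, -77/17) → (-679/221, -973/221); (-134/17, -59/17) → (-106/17, 101/17)

image vertices: (161/221, 53/221), (-679/221, -973/221), (-106/17, 101/17)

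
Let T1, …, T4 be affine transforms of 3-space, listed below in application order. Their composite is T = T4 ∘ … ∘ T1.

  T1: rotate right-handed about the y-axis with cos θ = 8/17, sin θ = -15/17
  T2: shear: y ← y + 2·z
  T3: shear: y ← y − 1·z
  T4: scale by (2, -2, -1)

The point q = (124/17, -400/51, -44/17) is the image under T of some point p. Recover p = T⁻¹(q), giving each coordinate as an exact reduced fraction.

p = (4, 4/3, -2)

T1 = [8/17 0 -15/17 0; 0 1 0 0; 15/17 0 8/17 0; 0 0 0 1]
T2·T1 = [8/17 0 -15/17 0; 30/17 1 16/17 0; 15/17 0 8/17 0; 0 0 0 1]
T3·…·T1 = [8/17 0 -15/17 0; 15/17 1 8/17 0; 15/17 0 8/17 0; 0 0 0 1]
T4·…·T1 = [16/17 0 -30/17 0; -30/17 -2 -16/17 0; -15/17 0 -8/17 0; 0 0 0 1]
det M = 4; M⁻¹ = [4/17 0 -15/17 0; 0 -1/2 1 0; -15/34 0 -8/17 0; 0 0 0 1]
M⁻¹ · (124/17, -400/51, -44/17)ᵀ = (4, 4/3, -2)ᵀ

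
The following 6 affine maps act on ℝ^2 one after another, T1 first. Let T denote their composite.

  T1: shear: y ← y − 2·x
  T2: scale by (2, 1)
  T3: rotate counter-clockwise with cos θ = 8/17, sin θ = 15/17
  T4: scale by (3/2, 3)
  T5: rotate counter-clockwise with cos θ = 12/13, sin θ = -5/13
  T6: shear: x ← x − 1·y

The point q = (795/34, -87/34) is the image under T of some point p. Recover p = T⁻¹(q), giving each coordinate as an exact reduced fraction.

p = (4, -3)

T1 = [1 0 0; -2 1 0; 0 0 1]
T2·T1 = [2 0 0; -2 1 0; 0 0 1]
T3·…·T1 = [46/17 -15/17 0; 14/17 8/17 0; 0 0 1]
T4·…·T1 = [69/17 -45/34 0; 42/17 24/17 0; 0 0 1]
T5·…·T1 = [1038/221 -150/221 0; 159/221 801/442 0; 0 0 1]
T6·…·T1 = [879/221 -1101/442 0; 159/221 801/442 0; 0 0 1]
det M = 9; M⁻¹ = [89/442 367/1326 0; -53/663 293/663 0; 0 0 1]
M⁻¹ · (795/34, -87/34)ᵀ = (4, -3)ᵀ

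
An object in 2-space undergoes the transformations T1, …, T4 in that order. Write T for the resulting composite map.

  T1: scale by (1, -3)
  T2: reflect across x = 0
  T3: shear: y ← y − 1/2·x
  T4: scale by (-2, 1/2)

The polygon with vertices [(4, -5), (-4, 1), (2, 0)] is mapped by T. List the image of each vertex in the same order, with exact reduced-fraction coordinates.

T1 scale by (1, -3): (4, -5) → (4, 15); (-4, 1) → (-4, -3); (2, 0) → (2, 0)
T2 reflect across x = 0: (4, 15) → (-4, 15); (-4, -3) → (4, -3); (2, 0) → (-2, 0)
T3 shear: y ← y − 1/2·x: (-4, 15) → (-4, 17); (4, -3) → (4, -5); (-2, 0) → (-2, 1)
T4 scale by (-2, 1/2): (-4, 17) → (8, 17/2); (4, -5) → (-8, -5/2); (-2, 1) → (4, 1/2)

image vertices: (8, 17/2), (-8, -5/2), (4, 1/2)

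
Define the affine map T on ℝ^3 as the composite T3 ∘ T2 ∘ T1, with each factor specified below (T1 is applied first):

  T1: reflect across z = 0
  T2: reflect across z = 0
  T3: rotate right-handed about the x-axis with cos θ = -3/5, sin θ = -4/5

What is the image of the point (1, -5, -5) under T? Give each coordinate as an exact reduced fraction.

T(p) = (1, -1, 7)

T1 reflect across z = 0: (1, -5, -5) → (1, -5, 5)
T2 reflect across z = 0: (1, -5, 5) → (1, -5, -5)
T3 rotate right-handed about the x-axis with cos θ = -3/5, sin θ = -4/5: (1, -5, -5) → (1, -1, 7)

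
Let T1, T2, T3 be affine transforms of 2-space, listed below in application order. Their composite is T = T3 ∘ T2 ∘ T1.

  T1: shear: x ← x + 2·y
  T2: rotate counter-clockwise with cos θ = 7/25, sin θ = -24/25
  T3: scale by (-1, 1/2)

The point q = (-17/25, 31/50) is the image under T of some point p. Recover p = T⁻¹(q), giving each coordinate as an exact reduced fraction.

T1 = [1 2 0; 0 1 0; 0 0 1]
T2·T1 = [7/25 38/25 0; -24/25 -41/25 0; 0 0 1]
T3·…·T1 = [-7/25 -38/25 0; -12/25 -41/50 0; 0 0 1]
det M = -1/2; M⁻¹ = [41/25 -76/25 0; -24/25 14/25 0; 0 0 1]
M⁻¹ · (-17/25, 31/50)ᵀ = (-3, 1)ᵀ

p = (-3, 1)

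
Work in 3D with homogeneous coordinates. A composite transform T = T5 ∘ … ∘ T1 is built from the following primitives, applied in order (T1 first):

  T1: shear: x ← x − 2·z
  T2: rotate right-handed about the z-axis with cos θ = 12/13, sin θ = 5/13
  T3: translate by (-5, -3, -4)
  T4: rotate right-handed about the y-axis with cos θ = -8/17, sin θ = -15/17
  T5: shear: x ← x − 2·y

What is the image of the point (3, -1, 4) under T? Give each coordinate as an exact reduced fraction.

T1 shear: x ← x − 2·z: (3, -1, 4) → (-5, -1, 4)
T2 rotate right-handed about the z-axis with cos θ = 12/13, sin θ = 5/13: (-5, -1, 4) → (-55/13, -37/13, 4)
T3 translate by (-5, -3, -4): (-55/13, -37/13, 4) → (-120/13, -76/13, 0)
T4 rotate right-handed about the y-axis with cos θ = -8/17, sin θ = -15/17: (-120/13, -76/13, 0) → (960/221, -76/13, -1800/221)
T5 shear: x ← x − 2·y: (960/221, -76/13, -1800/221) → (3544/221, -76/13, -1800/221)

T(p) = (3544/221, -76/13, -1800/221)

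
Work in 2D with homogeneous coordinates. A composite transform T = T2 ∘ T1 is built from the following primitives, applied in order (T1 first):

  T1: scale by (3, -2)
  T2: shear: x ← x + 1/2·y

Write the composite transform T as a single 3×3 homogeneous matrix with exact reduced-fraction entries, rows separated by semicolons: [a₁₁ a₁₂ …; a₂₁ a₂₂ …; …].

T = [3 -1 0; 0 -2 0; 0 0 1]

T1 = [3 0 0; 0 -2 0; 0 0 1]
T2·T1 = [3 -1 0; 0 -2 0; 0 0 1]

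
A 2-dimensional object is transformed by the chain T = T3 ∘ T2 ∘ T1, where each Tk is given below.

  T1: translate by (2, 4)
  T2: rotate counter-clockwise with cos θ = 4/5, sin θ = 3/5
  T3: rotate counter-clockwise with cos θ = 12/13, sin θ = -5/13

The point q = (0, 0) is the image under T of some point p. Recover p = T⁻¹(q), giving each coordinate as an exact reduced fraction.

T1 = [1 0 2; 0 1 4; 0 0 1]
T2·T1 = [4/5 -3/5 -4/5; 3/5 4/5 22/5; 0 0 1]
T3·…·T1 = [63/65 -16/65 62/65; 16/65 63/65 284/65; 0 0 1]
det M = 1; M⁻¹ = [63/65 16/65 -2; -16/65 63/65 -4; 0 0 1]
M⁻¹ · (0, 0)ᵀ = (-2, -4)ᵀ

p = (-2, -4)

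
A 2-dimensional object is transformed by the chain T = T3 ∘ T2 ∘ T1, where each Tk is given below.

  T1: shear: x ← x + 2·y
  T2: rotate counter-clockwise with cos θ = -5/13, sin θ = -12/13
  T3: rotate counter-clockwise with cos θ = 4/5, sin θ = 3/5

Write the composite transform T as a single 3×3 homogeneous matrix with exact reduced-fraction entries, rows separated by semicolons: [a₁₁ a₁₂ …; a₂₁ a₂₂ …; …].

T1 = [1 2 0; 0 1 0; 0 0 1]
T2·T1 = [-5/13 2/13 0; -12/13 -29/13 0; 0 0 1]
T3·…·T1 = [16/65 19/13 0; -63/65 -22/13 0; 0 0 1]

T = [16/65 19/13 0; -63/65 -22/13 0; 0 0 1]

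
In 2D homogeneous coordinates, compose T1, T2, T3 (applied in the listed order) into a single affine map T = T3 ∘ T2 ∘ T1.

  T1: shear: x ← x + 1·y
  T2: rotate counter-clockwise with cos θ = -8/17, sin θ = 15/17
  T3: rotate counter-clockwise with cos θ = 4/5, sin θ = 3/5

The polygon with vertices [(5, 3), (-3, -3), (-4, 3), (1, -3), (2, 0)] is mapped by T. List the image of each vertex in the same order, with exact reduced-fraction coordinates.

image vertices: (-724/85, 57/85), (114/17, 3/17), (-31/85, -267/85), (262/85, 159/85), (-154/85, 72/85)

T1 shear: x ← x + 1·y: (5, 3) → (8, 3); (-3, -3) → (-6, -3); (-4, 3) → (-1, 3); (1, -3) → (-2, -3); (2, 0) → (2, 0)
T2 rotate counter-clockwise with cos θ = -8/17, sin θ = 15/17: (8, 3) → (-109/17, 96/17); (-6, -3) → (93/17, -66/17); (-1, 3) → (-37/17, -39/17); (-2, -3) → (61/17, -6/17); (2, 0) → (-16/17, 30/17)
T3 rotate counter-clockwise with cos θ = 4/5, sin θ = 3/5: (-109/17, 96/17) → (-724/85, 57/85); (93/17, -66/17) → (114/17, 3/17); (-37/17, -39/17) → (-31/85, -267/85); (61/17, -6/17) → (262/85, 159/85); (-16/17, 30/17) → (-154/85, 72/85)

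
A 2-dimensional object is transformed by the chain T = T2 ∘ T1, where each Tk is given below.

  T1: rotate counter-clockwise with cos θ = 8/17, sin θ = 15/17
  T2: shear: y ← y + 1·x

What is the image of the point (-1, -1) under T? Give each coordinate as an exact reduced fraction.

T1 rotate counter-clockwise with cos θ = 8/17, sin θ = 15/17: (-1, -1) → (7/17, -23/17)
T2 shear: y ← y + 1·x: (7/17, -23/17) → (7/17, -16/17)

T(p) = (7/17, -16/17)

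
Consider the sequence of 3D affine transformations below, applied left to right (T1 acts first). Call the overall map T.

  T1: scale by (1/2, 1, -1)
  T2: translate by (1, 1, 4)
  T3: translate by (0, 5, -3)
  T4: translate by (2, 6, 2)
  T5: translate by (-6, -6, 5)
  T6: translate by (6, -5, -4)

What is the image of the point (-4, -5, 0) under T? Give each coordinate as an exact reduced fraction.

T1 scale by (1/2, 1, -1): (-4, -5, 0) → (-2, -5, 0)
T2 translate by (1, 1, 4): (-2, -5, 0) → (-1, -4, 4)
T3 translate by (0, 5, -3): (-1, -4, 4) → (-1, 1, 1)
T4 translate by (2, 6, 2): (-1, 1, 1) → (1, 7, 3)
T5 translate by (-6, -6, 5): (1, 7, 3) → (-5, 1, 8)
T6 translate by (6, -5, -4): (-5, 1, 8) → (1, -4, 4)

T(p) = (1, -4, 4)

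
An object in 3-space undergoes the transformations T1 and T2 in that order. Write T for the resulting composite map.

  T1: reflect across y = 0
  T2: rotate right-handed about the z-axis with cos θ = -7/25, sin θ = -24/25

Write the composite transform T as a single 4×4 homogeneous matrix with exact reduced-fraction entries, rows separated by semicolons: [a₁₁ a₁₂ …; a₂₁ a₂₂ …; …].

T = [-7/25 -24/25 0 0; -24/25 7/25 0 0; 0 0 1 0; 0 0 0 1]

T1 = [1 0 0 0; 0 -1 0 0; 0 0 1 0; 0 0 0 1]
T2·T1 = [-7/25 -24/25 0 0; -24/25 7/25 0 0; 0 0 1 0; 0 0 0 1]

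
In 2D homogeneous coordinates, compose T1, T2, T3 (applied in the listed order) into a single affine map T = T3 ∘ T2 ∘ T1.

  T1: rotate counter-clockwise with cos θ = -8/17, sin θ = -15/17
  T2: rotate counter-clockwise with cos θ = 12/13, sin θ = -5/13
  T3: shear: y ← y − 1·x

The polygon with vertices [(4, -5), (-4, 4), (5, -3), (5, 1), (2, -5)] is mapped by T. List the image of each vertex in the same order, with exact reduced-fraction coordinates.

T1 rotate counter-clockwise with cos θ = -8/17, sin θ = -15/17: (4, -5) → (-107/17, -20/17); (-4, 4) → (92/17, 28/17); (5, -3) → (-5, -3); (5, 1) → (-25/17, -83/17); (2, -5) → (-91/17, 10/17)
T2 rotate counter-clockwise with cos θ = 12/13, sin θ = -5/13: (-107/17, -20/17) → (-1384/221, 295/221); (92/17, 28/17) → (1244/221, -124/221); (-5, -3) → (-75/13, -11/13); (-25/17, -83/17) → (-55/17, -67/17); (-91/17, 10/17) → (-1042/221, 575/221)
T3 shear: y ← y − 1·x: (-1384/221, 295/221) → (-1384/221, 1679/221); (1244/221, -124/221) → (1244/221, -1368/221); (-75/13, -11/13) → (-75/13, 64/13); (-55/17, -67/17) → (-55/17, -12/17); (-1042/221, 575/221) → (-1042/221, 1617/221)

image vertices: (-1384/221, 1679/221), (1244/221, -1368/221), (-75/13, 64/13), (-55/17, -12/17), (-1042/221, 1617/221)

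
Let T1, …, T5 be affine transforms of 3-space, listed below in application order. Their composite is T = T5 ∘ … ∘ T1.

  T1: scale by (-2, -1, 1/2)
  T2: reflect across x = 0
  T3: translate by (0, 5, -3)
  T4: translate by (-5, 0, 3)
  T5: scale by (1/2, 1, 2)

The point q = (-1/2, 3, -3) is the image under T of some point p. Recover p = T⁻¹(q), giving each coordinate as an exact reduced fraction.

p = (2, 2, -3)

T1 = [-2 0 0 0; 0 -1 0 0; 0 0 1/2 0; 0 0 0 1]
T2·T1 = [2 0 0 0; 0 -1 0 0; 0 0 1/2 0; 0 0 0 1]
T3·…·T1 = [2 0 0 0; 0 -1 0 5; 0 0 1/2 -3; 0 0 0 1]
T4·…·T1 = [2 0 0 -5; 0 -1 0 5; 0 0 1/2 0; 0 0 0 1]
T5·…·T1 = [1 0 0 -5/2; 0 -1 0 5; 0 0 1 0; 0 0 0 1]
det M = -1; M⁻¹ = [1 0 0 5/2; 0 -1 0 5; 0 0 1 0; 0 0 0 1]
M⁻¹ · (-1/2, 3, -3)ᵀ = (2, 2, -3)ᵀ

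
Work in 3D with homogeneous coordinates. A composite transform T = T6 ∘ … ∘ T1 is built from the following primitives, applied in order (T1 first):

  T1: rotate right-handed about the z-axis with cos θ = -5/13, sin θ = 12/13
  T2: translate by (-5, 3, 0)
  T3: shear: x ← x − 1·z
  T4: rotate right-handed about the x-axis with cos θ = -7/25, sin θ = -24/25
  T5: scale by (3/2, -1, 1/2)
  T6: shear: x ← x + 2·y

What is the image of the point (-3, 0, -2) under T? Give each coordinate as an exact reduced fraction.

T(p) = (6/5, 129/65, 11/65)

T1 rotate right-handed about the z-axis with cos θ = -5/13, sin θ = 12/13: (-3, 0, -2) → (15/13, -36/13, -2)
T2 translate by (-5, 3, 0): (15/13, -36/13, -2) → (-50/13, 3/13, -2)
T3 shear: x ← x − 1·z: (-50/13, 3/13, -2) → (-24/13, 3/13, -2)
T4 rotate right-handed about the x-axis with cos θ = -7/25, sin θ = -24/25: (-24/13, 3/13, -2) → (-24/13, -129/65, 22/65)
T5 scale by (3/2, -1, 1/2): (-24/13, -129/65, 22/65) → (-36/13, 129/65, 11/65)
T6 shear: x ← x + 2·y: (-36/13, 129/65, 11/65) → (6/5, 129/65, 11/65)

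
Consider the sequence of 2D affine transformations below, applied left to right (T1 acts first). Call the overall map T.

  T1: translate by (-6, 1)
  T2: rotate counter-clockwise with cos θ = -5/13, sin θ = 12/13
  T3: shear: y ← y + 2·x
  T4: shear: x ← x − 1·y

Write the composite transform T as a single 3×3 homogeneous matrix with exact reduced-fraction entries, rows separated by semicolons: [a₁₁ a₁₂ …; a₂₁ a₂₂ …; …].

T = [-7/13 17/13 59/13; 2/13 -29/13 -41/13; 0 0 1]

T1 = [1 0 -6; 0 1 1; 0 0 1]
T2·T1 = [-5/13 -12/13 18/13; 12/13 -5/13 -77/13; 0 0 1]
T3·…·T1 = [-5/13 -12/13 18/13; 2/13 -29/13 -41/13; 0 0 1]
T4·…·T1 = [-7/13 17/13 59/13; 2/13 -29/13 -41/13; 0 0 1]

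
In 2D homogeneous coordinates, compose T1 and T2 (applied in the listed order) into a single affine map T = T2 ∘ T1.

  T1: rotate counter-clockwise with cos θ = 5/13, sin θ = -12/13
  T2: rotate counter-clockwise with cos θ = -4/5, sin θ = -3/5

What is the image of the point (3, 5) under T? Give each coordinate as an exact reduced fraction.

T1 rotate counter-clockwise with cos θ = 5/13, sin θ = -12/13: (3, 5) → (75/13, -11/13)
T2 rotate counter-clockwise with cos θ = -4/5, sin θ = -3/5: (75/13, -11/13) → (-333/65, -181/65)

T(p) = (-333/65, -181/65)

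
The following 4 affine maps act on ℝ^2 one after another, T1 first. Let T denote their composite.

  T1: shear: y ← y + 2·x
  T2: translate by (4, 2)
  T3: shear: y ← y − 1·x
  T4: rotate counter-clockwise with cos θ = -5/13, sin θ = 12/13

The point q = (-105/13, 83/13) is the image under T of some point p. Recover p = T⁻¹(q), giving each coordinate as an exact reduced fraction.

T1 = [1 0 0; 2 1 0; 0 0 1]
T2·T1 = [1 0 4; 2 1 2; 0 0 1]
T3·…·T1 = [1 0 4; 1 1 -2; 0 0 1]
T4·…·T1 = [-17/13 -12/13 4/13; 7/13 -5/13 58/13; 0 0 1]
det M = 1; M⁻¹ = [-5/13 12/13 -4; -7/13 -17/13 6; 0 0 1]
M⁻¹ · (-105/13, 83/13)ᵀ = (5, 2)ᵀ

p = (5, 2)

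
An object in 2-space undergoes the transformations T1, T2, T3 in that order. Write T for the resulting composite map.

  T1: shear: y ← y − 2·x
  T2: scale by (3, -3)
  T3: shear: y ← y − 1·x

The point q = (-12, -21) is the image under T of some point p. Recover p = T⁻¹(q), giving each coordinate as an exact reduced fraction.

p = (-4, 3)

T1 = [1 0 0; -2 1 0; 0 0 1]
T2·T1 = [3 0 0; 6 -3 0; 0 0 1]
T3·…·T1 = [3 0 0; 3 -3 0; 0 0 1]
det M = -9; M⁻¹ = [1/3 0 0; 1/3 -1/3 0; 0 0 1]
M⁻¹ · (-12, -21)ᵀ = (-4, 3)ᵀ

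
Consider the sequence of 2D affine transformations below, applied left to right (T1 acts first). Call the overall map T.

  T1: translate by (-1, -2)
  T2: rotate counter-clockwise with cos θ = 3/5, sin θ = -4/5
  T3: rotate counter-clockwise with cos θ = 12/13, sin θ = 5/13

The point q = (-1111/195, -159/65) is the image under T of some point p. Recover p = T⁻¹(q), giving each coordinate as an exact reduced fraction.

T1 = [1 0 -1; 0 1 -2; 0 0 1]
T2·T1 = [3/5 4/5 -11/5; -4/5 3/5 -2/5; 0 0 1]
T3·…·T1 = [56/65 33/65 -122/65; -33/65 56/65 -79/65; 0 0 1]
det M = 1; M⁻¹ = [56/65 -33/65 1; 33/65 56/65 2; 0 0 1]
M⁻¹ · (-1111/195, -159/65)ᵀ = (-8/3, -3)ᵀ

p = (-8/3, -3)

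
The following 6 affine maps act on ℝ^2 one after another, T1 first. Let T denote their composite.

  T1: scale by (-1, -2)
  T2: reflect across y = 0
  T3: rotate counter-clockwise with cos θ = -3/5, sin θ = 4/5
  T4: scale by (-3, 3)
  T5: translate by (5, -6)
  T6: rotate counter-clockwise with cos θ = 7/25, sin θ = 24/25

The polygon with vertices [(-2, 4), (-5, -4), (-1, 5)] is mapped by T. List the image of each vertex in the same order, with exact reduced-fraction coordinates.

image vertices: (569/25, 558/25), (-526/25, 18/25), (734/25, 588/25)

T1 scale by (-1, -2): (-2, 4) → (2, -8); (-5, -4) → (5, 8); (-1, 5) → (1, -10)
T2 reflect across y = 0: (2, -8) → (2, 8); (5, 8) → (5, -8); (1, -10) → (1, 10)
T3 rotate counter-clockwise with cos θ = -3/5, sin θ = 4/5: (2, 8) → (-38/5, -16/5); (5, -8) → (17/5, 44/5); (1, 10) → (-43/5, -26/5)
T4 scale by (-3, 3): (-38/5, -16/5) → (114/5, -48/5); (17/5, 44/5) → (-51/5, 132/5); (-43/5, -26/5) → (129/5, -78/5)
T5 translate by (5, -6): (114/5, -48/5) → (139/5, -78/5); (-51/5, 132/5) → (-26/5, 102/5); (129/5, -78/5) → (154/5, -108/5)
T6 rotate counter-clockwise with cos θ = 7/25, sin θ = 24/25: (139/5, -78/5) → (569/25, 558/25); (-26/5, 102/5) → (-526/25, 18/25); (154/5, -108/5) → (734/25, 588/25)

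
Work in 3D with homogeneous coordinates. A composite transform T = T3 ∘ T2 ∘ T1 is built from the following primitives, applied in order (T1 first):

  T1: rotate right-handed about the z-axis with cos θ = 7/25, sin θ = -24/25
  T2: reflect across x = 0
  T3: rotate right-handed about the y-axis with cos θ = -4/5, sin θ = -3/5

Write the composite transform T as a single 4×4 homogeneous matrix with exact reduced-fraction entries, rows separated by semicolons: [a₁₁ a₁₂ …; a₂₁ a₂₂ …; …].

T1 = [7/25 24/25 0 0; -24/25 7/25 0 0; 0 0 1 0; 0 0 0 1]
T2·T1 = [-7/25 -24/25 0 0; -24/25 7/25 0 0; 0 0 1 0; 0 0 0 1]
T3·…·T1 = [28/125 96/125 -3/5 0; -24/25 7/25 0 0; -21/125 -72/125 -4/5 0; 0 0 0 1]

T = [28/125 96/125 -3/5 0; -24/25 7/25 0 0; -21/125 -72/125 -4/5 0; 0 0 0 1]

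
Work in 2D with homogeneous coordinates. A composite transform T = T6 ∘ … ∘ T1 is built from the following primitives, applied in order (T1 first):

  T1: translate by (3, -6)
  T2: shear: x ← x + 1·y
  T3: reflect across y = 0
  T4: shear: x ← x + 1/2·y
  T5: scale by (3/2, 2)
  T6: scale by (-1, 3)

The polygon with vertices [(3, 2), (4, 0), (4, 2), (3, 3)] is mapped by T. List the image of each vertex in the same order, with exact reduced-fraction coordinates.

image vertices: (-6, 24), (-6, 36), (-15/2, 24), (-27/4, 18)

T1 translate by (3, -6): (3, 2) → (6, -4); (4, 0) → (7, -6); (4, 2) → (7, -4); (3, 3) → (6, -3)
T2 shear: x ← x + 1·y: (6, -4) → (2, -4); (7, -6) → (1, -6); (7, -4) → (3, -4); (6, -3) → (3, -3)
T3 reflect across y = 0: (2, -4) → (2, 4); (1, -6) → (1, 6); (3, -4) → (3, 4); (3, -3) → (3, 3)
T4 shear: x ← x + 1/2·y: (2, 4) → (4, 4); (1, 6) → (4, 6); (3, 4) → (5, 4); (3, 3) → (9/2, 3)
T5 scale by (3/2, 2): (4, 4) → (6, 8); (4, 6) → (6, 12); (5, 4) → (15/2, 8); (9/2, 3) → (27/4, 6)
T6 scale by (-1, 3): (6, 8) → (-6, 24); (6, 12) → (-6, 36); (15/2, 8) → (-15/2, 24); (27/4, 6) → (-27/4, 18)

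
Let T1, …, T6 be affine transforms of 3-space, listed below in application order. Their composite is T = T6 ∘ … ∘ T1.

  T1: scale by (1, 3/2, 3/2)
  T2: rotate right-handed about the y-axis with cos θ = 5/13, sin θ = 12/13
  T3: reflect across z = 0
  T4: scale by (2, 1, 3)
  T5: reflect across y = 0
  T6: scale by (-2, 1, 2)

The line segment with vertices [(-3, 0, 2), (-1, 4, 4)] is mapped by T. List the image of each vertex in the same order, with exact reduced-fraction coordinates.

T1 scale by (1, 3/2, 3/2): (-3, 0, 2) → (-3, 0, 3); (-1, 4, 4) → (-1, 6, 6)
T2 rotate right-handed about the y-axis with cos θ = 5/13, sin θ = 12/13: (-3, 0, 3) → (21/13, 0, 51/13); (-1, 6, 6) → (67/13, 6, 42/13)
T3 reflect across z = 0: (21/13, 0, 51/13) → (21/13, 0, -51/13); (67/13, 6, 42/13) → (67/13, 6, -42/13)
T4 scale by (2, 1, 3): (21/13, 0, -51/13) → (42/13, 0, -153/13); (67/13, 6, -42/13) → (134/13, 6, -126/13)
T5 reflect across y = 0: (42/13, 0, -153/13) → (42/13, 0, -153/13); (134/13, 6, -126/13) → (134/13, -6, -126/13)
T6 scale by (-2, 1, 2): (42/13, 0, -153/13) → (-84/13, 0, -306/13); (134/13, -6, -126/13) → (-268/13, -6, -252/13)

image vertices: (-84/13, 0, -306/13), (-268/13, -6, -252/13)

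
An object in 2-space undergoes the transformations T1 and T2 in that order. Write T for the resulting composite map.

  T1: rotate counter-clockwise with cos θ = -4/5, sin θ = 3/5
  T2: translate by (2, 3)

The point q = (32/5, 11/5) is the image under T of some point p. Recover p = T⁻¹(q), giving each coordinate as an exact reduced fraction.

T1 = [-4/5 -3/5 0; 3/5 -4/5 0; 0 0 1]
T2·T1 = [-4/5 -3/5 2; 3/5 -4/5 3; 0 0 1]
det M = 1; M⁻¹ = [-4/5 3/5 -1/5; -3/5 -4/5 18/5; 0 0 1]
M⁻¹ · (32/5, 11/5)ᵀ = (-4, -2)ᵀ

p = (-4, -2)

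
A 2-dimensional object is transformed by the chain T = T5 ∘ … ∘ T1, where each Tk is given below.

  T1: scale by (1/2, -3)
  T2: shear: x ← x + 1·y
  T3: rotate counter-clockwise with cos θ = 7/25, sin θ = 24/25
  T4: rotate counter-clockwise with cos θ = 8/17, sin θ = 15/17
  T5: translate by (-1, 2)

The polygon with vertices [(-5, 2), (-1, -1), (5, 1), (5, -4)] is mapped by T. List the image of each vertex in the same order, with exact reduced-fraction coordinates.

T1 scale by (1/2, -3): (-5, 2) → (-5/2, -6); (-1, -1) → (-1/2, 3); (5, 1) → (5/2, -3); (5, -4) → (5/2, 12)
T2 shear: x ← x + 1·y: (-5/2, -6) → (-17/2, -6); (-1/2, 3) → (5/2, 3); (5/2, -3) → (-1/2, -3); (5/2, 12) → (29/2, 12)
T3 rotate counter-clockwise with cos θ = 7/25, sin θ = 24/25: (-17/2, -6) → (169/50, -246/25); (5/2, 3) → (-109/50, 81/25); (-1/2, -3) → (137/50, -33/25); (29/2, 12) → (-373/50, 432/25)
T4 rotate counter-clockwise with cos θ = 8/17, sin θ = 15/17: (169/50, -246/25) → (4366/425, -1401/850); (-109/50, 81/25) → (-1651/425, -339/850); (137/50, -33/25) → (1043/425, 1527/850); (-373/50, 432/25) → (-7972/425, 1317/850)
T5 translate by (-1, 2): (4366/425, -1401/850) → (3941/425, 299/850); (-1651/425, -339/850) → (-2076/425, 1361/850); (1043/425, 1527/850) → (618/425, 3227/850); (-7972/425, 1317/850) → (-8397/425, 3017/850)

image vertices: (3941/425, 299/850), (-2076/425, 1361/850), (618/425, 3227/850), (-8397/425, 3017/850)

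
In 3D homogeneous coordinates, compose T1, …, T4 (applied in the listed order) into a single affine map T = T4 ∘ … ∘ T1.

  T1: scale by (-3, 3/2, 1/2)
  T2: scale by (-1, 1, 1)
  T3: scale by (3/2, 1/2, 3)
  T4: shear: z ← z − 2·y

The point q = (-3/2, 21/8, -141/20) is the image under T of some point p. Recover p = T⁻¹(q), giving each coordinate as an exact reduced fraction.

T1 = [-3 0 0 0; 0 3/2 0 0; 0 0 1/2 0; 0 0 0 1]
T2·T1 = [3 0 0 0; 0 3/2 0 0; 0 0 1/2 0; 0 0 0 1]
T3·…·T1 = [9/2 0 0 0; 0 3/4 0 0; 0 0 3/2 0; 0 0 0 1]
T4·…·T1 = [9/2 0 0 0; 0 3/4 0 0; 0 -3/2 3/2 0; 0 0 0 1]
det M = 81/16; M⁻¹ = [2/9 0 0 0; 0 4/3 0 0; 0 4/3 2/3 0; 0 0 0 1]
M⁻¹ · (-3/2, 21/8, -141/20)ᵀ = (-1/3, 7/2, -6/5)ᵀ

p = (-1/3, 7/2, -6/5)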